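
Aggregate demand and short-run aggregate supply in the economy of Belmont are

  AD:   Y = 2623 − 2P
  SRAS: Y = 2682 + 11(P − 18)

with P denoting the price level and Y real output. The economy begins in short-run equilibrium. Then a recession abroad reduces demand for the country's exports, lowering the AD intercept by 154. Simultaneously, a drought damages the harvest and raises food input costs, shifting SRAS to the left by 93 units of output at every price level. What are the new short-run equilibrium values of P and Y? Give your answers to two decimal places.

P = 6.00, Y = 2457.00

After both shocks: AD is Y = 2469 − 2P and SRAS is Y = 2391 + 11P.
Setting them equal: 78 = 13P, so P = 6.00.
Substituting into AD, Y = 2457.00.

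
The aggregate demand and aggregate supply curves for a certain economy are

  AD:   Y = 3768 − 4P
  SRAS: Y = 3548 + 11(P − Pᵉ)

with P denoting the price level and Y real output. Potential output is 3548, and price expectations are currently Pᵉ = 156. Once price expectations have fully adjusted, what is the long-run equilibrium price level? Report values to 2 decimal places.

Short run: with Pᵉ = 156, SRAS is Y = 1832 + 11P. Setting AD = SRAS gives 1936 = 15P, so P = 129.07 and Y = 3768 − 4P = 3251.73.
Output 3251.73 is below potential 3548, so over time expected prices fall and SRAS shifts right until Y returns to 3548.
Long run: Y = 3548 on the AD curve gives 3548 = 3768 − 4P, so P = 55.00.

Long-run P = 55.00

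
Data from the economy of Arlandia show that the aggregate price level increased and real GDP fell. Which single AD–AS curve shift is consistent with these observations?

SRAS shifted left

P rose and Y fell. An AD shift moves P and Y in the same direction; an SRAS shift moves them in opposite directions.
Here P and Y moved in opposite directions, so the SRAS curve shifted.
Since Y fell, SRAS shifted left.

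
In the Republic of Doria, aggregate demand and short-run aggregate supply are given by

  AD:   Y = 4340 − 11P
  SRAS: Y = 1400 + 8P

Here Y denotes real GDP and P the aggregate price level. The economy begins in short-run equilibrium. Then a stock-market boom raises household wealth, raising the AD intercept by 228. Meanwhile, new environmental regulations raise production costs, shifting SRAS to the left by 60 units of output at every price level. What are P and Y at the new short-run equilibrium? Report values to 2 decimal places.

After both shocks: AD is Y = 4568 − 11P and SRAS is Y = 1340 + 8P.
Setting them equal: 3228 = 19P, so P = 169.89.
Substituting into AD, Y = 2699.16.

P = 169.89, Y = 2699.16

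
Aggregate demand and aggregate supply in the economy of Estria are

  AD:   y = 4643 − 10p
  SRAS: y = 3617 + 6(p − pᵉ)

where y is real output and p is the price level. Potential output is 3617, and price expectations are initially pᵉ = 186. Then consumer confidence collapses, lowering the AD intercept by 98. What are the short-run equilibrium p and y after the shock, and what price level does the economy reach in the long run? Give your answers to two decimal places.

Short run: p = 127.75, y = 3267.50. Long run: p = 92.80.

AD shifts left: new AD is y = 4545 − 10p. With pᵉ = 186, SRAS is y = 2501 + 6p.
Short run: 4545 − 10p = 2501 + 6p gives 2044 = 16p, so p = 127.75 and y = 4545 − 10p = 3267.50.
y = 3267.50 is below potential 3617; expectations adjust and SRAS shifts right until y = 3617.
Long run: on the new AD curve, 3617 = 4545 − 10p gives p = 92.80.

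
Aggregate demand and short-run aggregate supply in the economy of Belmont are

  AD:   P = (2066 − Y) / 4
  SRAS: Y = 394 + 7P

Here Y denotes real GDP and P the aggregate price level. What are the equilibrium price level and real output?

P = 152, Y = 1458

Rearrange AD to Y = 2066 − 4P.
Set AD = SRAS: 2066 − 4P = 394 + 7P, so 1672 = 11P and P = 152.
Then Y = 2066 − 4·152 = 1458.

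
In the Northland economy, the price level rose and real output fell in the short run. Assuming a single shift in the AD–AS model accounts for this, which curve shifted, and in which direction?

P rose and Y fell. An AD shift moves P and Y in the same direction; an SRAS shift moves them in opposite directions.
Here P and Y moved in opposite directions, so the SRAS curve shifted.
Since Y fell, SRAS shifted left.

SRAS shifted left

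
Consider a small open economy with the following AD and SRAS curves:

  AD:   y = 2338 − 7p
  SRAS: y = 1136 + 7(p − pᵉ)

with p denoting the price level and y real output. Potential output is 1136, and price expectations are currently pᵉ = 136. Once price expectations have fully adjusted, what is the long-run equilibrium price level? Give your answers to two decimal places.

Long-run p = 171.71

Short run: with pᵉ = 136, SRAS is y = 184 + 7p. Setting AD = SRAS gives 2154 = 14p, so p = 153.86 and y = 2338 − 7p = 1261.00.
Output 1261.00 is above potential 1136, so over time expected prices rise and SRAS shifts left until y returns to 1136.
Long run: y = 1136 on the AD curve gives 1136 = 2338 − 7p, so p = 171.71.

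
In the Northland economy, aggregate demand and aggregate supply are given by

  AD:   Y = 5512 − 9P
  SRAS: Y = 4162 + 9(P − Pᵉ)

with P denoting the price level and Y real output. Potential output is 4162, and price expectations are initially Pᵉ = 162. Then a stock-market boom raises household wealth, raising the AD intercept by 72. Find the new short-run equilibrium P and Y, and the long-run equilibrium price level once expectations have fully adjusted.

AD shifts right: new AD is Y = 5584 − 9P. With Pᵉ = 162, SRAS is Y = 2704 + 9P.
Short run: 5584 − 9P = 2704 + 9P gives 2880 = 18P, so P = 160 and Y = 5584 − 9·160 = 4144.
Y = 4144 is below potential 4162; expectations adjust and SRAS shifts right until Y = 4162.
Long run: on the new AD curve, 4162 = 5584 − 9P gives P = 158.

Short run: P = 160, Y = 4144. Long run: P = 158.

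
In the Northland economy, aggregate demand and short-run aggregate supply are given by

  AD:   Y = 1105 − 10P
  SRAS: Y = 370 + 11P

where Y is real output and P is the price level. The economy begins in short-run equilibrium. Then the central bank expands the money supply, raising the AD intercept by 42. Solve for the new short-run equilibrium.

P = 37, Y = 777

This is a positive demand shock: AD shifts right.
New AD: Y = 1147 − 10P.
Set AD = SRAS: 1147 − 10P = 370 + 11P, so 777 = 21P and P = 37.
Y = 1147 − 10·37 = 777.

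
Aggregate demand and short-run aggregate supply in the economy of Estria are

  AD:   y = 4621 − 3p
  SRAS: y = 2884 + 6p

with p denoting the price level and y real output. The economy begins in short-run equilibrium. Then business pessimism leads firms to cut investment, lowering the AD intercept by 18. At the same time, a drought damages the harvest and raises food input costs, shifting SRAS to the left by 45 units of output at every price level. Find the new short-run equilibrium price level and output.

p = 196, y = 4015

After both shocks: AD is y = 4603 − 3p and SRAS is y = 2839 + 6p.
Setting them equal: 1764 = 9p, so p = 196.
y = 4603 − 3·196 = 4015.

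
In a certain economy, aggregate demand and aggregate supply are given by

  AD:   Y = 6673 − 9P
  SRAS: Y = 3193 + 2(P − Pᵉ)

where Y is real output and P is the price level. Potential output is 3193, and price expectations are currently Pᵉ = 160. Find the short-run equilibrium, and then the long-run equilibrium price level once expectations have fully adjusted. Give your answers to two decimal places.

Short run: P = 345.45, Y = 3563.91. Long run: P = 386.67.

Short run: with Pᵉ = 160, SRAS is Y = 2873 + 2P. Setting AD = SRAS gives 3800 = 11P, so P = 345.45 and Y = 6673 − 9P = 3563.91.
Output 3563.91 is above potential 3193, so over time expected prices rise and SRAS shifts left until Y returns to 3193.
Long run: Y = 3193 on the AD curve gives 3193 = 6673 − 9P, so P = 386.67.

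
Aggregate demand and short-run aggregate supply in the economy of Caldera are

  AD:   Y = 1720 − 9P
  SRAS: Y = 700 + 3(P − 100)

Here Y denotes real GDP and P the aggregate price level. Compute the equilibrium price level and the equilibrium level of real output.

P = 110, Y = 730

Write SRAS as Y = 700 + 3P − 300 = 400 + 3P.
Set AD = SRAS: 1720 − 9P = 400 + 3P, so 1320 = 12P and P = 110.
Then Y = 1720 − 9·110 = 730.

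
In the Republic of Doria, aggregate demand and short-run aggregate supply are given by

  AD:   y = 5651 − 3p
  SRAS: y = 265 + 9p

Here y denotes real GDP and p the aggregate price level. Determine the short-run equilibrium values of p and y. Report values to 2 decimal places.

p = 448.83, y = 4304.50

Set AD = SRAS: 5651 − 3p = 265 + 9p, so 5386 = 12p and p = 448.83.
Substituting into AD, y = 5651 − 3p = 4304.50.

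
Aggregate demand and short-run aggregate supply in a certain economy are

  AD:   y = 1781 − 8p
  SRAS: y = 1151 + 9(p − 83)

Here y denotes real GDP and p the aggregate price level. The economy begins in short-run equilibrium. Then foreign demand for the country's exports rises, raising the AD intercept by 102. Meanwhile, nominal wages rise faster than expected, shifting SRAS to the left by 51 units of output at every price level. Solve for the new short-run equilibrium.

After both shocks: AD is y = 1883 − 8p and SRAS is y = 353 + 9p.
Setting them equal: 1530 = 17p, so p = 90.
y = 1883 − 8·90 = 1163.

p = 90, y = 1163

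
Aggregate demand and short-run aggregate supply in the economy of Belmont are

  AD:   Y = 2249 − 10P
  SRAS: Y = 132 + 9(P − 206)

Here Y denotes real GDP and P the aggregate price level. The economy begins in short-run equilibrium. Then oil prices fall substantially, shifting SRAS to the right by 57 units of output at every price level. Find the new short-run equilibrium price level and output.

P = 206, Y = 189

This is a positive supply shock: SRAS shifts right.
New SRAS: Y = 9P − 1665.
Set AD = SRAS: 2249 − 10P = 9P − 1665, so 3914 = 19P and P = 206.
Y = 2249 − 10·206 = 189.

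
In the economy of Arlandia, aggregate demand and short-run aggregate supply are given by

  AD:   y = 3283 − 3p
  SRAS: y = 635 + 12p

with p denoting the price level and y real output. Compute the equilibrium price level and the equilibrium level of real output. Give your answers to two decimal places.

p = 176.53, y = 2753.40

Set AD = SRAS: 3283 − 3p = 635 + 12p, so 2648 = 15p and p = 176.53.
Substituting into AD, y = 3283 − 3p = 2753.40.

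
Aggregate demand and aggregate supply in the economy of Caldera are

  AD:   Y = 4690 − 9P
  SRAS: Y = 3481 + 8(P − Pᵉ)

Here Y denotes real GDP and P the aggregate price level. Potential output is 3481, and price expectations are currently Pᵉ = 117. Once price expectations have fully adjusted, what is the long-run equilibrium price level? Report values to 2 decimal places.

Short run: with Pᵉ = 117, SRAS is Y = 2545 + 8P. Setting AD = SRAS gives 2145 = 17P, so P = 126.18 and Y = 4690 − 9P = 3554.41.
Output 3554.41 is above potential 3481, so over time expected prices rise and SRAS shifts left until Y returns to 3481.
Long run: Y = 3481 on the AD curve gives 3481 = 4690 − 9P, so P = 134.33.

Long-run P = 134.33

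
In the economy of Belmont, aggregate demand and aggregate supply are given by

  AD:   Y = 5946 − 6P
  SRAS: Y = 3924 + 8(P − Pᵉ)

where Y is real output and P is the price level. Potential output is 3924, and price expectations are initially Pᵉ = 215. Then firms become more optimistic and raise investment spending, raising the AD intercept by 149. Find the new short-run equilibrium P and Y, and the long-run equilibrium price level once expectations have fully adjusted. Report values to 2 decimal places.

AD shifts right: new AD is Y = 6095 − 6P. With Pᵉ = 215, SRAS is Y = 2204 + 8P.
Short run: 6095 − 6P = 2204 + 8P gives 3891 = 14P, so P = 277.93 and Y = 6095 − 6P = 4427.43.
Y = 4427.43 is above potential 3924; expectations adjust and SRAS shifts left until Y = 3924.
Long run: on the new AD curve, 3924 = 6095 − 6P gives P = 361.83.

Short run: P = 277.93, Y = 4427.43. Long run: P = 361.83.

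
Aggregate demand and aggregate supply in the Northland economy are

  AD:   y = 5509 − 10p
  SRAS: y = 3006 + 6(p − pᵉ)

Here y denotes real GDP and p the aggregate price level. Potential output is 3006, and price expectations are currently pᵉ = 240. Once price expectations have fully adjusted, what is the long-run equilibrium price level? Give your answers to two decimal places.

Long-run p = 250.30

Short run: with pᵉ = 240, SRAS is y = 1566 + 6p. Setting AD = SRAS gives 3943 = 16p, so p = 246.44 and y = 5509 − 10p = 3044.63.
Output 3044.63 is above potential 3006, so over time expected prices rise and SRAS shifts left until y returns to 3006.
Long run: y = 3006 on the AD curve gives 3006 = 5509 − 10p, so p = 250.30.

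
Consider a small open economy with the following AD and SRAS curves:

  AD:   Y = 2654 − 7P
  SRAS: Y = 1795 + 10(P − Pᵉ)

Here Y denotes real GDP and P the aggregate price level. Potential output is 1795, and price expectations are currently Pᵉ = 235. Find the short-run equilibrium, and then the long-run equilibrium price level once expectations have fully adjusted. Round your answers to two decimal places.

Short run: P = 188.76, Y = 1332.65. Long run: P = 122.71.

Short run: with Pᵉ = 235, SRAS is Y = 10P − 555. Setting AD = SRAS gives 3209 = 17P, so P = 188.76 and Y = 2654 − 7P = 1332.65.
Output 1332.65 is below potential 1795, so over time expected prices fall and SRAS shifts right until Y returns to 1795.
Long run: Y = 1795 on the AD curve gives 1795 = 2654 − 7P, so P = 122.71.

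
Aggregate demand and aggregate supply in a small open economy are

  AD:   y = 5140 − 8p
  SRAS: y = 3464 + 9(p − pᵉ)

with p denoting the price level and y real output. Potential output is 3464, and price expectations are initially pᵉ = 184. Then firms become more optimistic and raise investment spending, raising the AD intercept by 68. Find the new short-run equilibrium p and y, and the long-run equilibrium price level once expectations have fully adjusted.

Short run: p = 200, y = 3608. Long run: p = 218.

AD shifts right: new AD is y = 5208 − 8p. With pᵉ = 184, SRAS is y = 1808 + 9p.
Short run: 5208 − 8p = 1808 + 9p gives 3400 = 17p, so p = 200 and y = 5208 − 8·200 = 3608.
y = 3608 is above potential 3464; expectations adjust and SRAS shifts left until y = 3464.
Long run: on the new AD curve, 3464 = 5208 − 8p gives p = 218.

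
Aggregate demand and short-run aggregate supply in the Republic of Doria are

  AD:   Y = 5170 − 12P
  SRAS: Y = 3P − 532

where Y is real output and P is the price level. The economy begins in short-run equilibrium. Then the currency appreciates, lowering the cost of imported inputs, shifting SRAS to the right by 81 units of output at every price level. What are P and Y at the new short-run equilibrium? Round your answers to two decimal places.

This is a positive supply shock: SRAS shifts right.
New SRAS: Y = 3P − 451.
Set AD = SRAS: 5170 − 12P = 3P − 451, so 5621 = 15P and P = 374.73.
Substituting into AD, Y = 673.20.

P = 374.73, Y = 673.20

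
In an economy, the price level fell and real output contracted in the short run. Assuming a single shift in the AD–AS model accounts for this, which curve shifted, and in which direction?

P fell and Y fell. An AD shift moves P and Y in the same direction; an SRAS shift moves them in opposite directions.
Here P and Y moved in the same direction, so the AD curve shifted.
Since Y fell, AD shifted left.

AD shifted left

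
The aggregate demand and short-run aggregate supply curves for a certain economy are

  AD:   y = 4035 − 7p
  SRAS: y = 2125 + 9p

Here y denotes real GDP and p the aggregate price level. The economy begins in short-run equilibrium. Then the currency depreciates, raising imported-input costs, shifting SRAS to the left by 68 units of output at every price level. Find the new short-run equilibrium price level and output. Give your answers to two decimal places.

This is a negative supply shock: SRAS shifts left.
New SRAS: y = 2057 + 9p.
Set AD = SRAS: 4035 − 7p = 2057 + 9p, so 1978 = 16p and p = 123.63.
Substituting into AD, y = 3169.63.

p = 123.63, y = 3169.63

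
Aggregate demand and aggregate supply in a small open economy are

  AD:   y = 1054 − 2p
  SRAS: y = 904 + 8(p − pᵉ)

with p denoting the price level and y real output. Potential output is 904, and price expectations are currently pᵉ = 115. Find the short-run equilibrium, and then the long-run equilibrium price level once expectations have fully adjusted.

Short run: p = 107, y = 840. Long run: p = 75.

Short run: with pᵉ = 115, SRAS is y = 8p − 16. Setting AD = SRAS gives 1070 = 10p, so p = 107 and y = 1054 − 2·107 = 840.
Output 840 is below potential 904, so over time expected prices fall and SRAS shifts right until y returns to 904.
Long run: y = 904 on the AD curve gives 904 = 1054 − 2p, so p = 75.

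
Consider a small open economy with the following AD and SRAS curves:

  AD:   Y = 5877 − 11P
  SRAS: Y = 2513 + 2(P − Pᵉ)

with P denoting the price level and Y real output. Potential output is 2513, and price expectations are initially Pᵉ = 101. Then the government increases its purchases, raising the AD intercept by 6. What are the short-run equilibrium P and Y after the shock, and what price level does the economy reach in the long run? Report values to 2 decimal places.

AD shifts right: new AD is Y = 5883 − 11P. With Pᵉ = 101, SRAS is Y = 2311 + 2P.
Short run: 5883 − 11P = 2311 + 2P gives 3572 = 13P, so P = 274.77 and Y = 5883 − 11P = 2860.54.
Y = 2860.54 is above potential 2513; expectations adjust and SRAS shifts left until Y = 2513.
Long run: on the new AD curve, 2513 = 5883 − 11P gives P = 306.36.

Short run: P = 274.77, Y = 2860.54. Long run: P = 306.36.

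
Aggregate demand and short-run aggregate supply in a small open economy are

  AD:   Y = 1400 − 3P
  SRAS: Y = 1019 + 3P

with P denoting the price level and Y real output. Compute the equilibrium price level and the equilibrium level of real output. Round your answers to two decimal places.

Set AD = SRAS: 1400 − 3P = 1019 + 3P, so 381 = 6P and P = 63.50.
Substituting into AD, Y = 1400 − 3P = 1209.50.

P = 63.50, Y = 1209.50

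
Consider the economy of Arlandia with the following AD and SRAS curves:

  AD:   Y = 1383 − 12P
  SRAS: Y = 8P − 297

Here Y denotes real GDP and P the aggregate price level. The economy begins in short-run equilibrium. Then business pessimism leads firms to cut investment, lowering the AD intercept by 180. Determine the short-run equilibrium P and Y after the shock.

P = 75, Y = 303

This is a negative demand shock: AD shifts left.
New AD: Y = 1203 − 12P.
Set AD = SRAS: 1203 − 12P = 8P − 297, so 1500 = 20P and P = 75.
Y = 1203 − 12·75 = 303.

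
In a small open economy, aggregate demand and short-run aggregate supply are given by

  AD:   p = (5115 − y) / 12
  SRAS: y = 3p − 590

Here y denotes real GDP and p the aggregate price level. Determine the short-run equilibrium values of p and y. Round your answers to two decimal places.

p = 380.33, y = 551.00

Rearrange AD to y = 5115 − 12p.
Set AD = SRAS: 5115 − 12p = 3p − 590, so 5705 = 15p and p = 380.33.
Substituting into AD, y = 5115 − 12p = 551.00.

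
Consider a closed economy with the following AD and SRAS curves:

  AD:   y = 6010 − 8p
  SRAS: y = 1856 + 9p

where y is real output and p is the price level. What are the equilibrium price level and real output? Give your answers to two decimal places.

Set AD = SRAS: 6010 − 8p = 1856 + 9p, so 4154 = 17p and p = 244.35.
Substituting into AD, y = 6010 − 8p = 4055.18.

p = 244.35, y = 4055.18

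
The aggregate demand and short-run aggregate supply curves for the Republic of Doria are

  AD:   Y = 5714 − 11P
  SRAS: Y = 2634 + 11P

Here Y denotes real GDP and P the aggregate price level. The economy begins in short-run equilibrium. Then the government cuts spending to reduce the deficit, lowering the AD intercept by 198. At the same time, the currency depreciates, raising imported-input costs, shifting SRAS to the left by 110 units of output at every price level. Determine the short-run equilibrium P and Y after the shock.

After both shocks: AD is Y = 5516 − 11P and SRAS is Y = 2524 + 11P.
Setting them equal: 2992 = 22P, so P = 136.
Y = 5516 − 11·136 = 4020.

P = 136, Y = 4020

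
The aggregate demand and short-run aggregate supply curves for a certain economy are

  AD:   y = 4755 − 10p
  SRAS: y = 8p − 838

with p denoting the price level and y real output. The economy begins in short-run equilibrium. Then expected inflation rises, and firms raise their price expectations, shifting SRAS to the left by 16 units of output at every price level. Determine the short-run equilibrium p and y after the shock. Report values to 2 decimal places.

p = 311.61, y = 1638.89

This is a negative supply shock: SRAS shifts left.
New SRAS: y = 8p − 854.
Set AD = SRAS: 4755 − 10p = 8p − 854, so 5609 = 18p and p = 311.61.
Substituting into AD, y = 1638.89.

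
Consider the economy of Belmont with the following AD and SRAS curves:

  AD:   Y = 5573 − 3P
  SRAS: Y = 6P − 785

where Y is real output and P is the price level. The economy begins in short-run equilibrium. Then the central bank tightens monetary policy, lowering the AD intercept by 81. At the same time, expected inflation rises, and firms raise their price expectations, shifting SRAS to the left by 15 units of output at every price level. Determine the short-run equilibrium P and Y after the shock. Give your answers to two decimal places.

After both shocks: AD is Y = 5492 − 3P and SRAS is Y = 6P − 800.
Setting them equal: 6292 = 9P, so P = 699.11.
Substituting into AD, Y = 3394.67.

P = 699.11, Y = 3394.67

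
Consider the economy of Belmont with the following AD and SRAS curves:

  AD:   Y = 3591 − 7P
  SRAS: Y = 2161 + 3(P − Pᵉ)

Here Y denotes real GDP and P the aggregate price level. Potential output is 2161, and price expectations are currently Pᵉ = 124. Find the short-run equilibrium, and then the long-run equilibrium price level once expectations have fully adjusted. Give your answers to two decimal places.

Short run: with Pᵉ = 124, SRAS is Y = 1789 + 3P. Setting AD = SRAS gives 1802 = 10P, so P = 180.20 and Y = 3591 − 7P = 2329.60.
Output 2329.60 is above potential 2161, so over time expected prices rise and SRAS shifts left until Y returns to 2161.
Long run: Y = 2161 on the AD curve gives 2161 = 3591 − 7P, so P = 204.29.

Short run: P = 180.20, Y = 2329.60. Long run: P = 204.29.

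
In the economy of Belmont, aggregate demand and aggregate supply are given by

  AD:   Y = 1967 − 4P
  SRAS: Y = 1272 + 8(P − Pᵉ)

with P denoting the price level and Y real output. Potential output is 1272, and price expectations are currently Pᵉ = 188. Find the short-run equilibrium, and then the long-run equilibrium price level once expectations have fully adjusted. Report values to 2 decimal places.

Short run: with Pᵉ = 188, SRAS is Y = 8P − 232. Setting AD = SRAS gives 2199 = 12P, so P = 183.25 and Y = 1967 − 4P = 1234.00.
Output 1234.00 is below potential 1272, so over time expected prices fall and SRAS shifts right until Y returns to 1272.
Long run: Y = 1272 on the AD curve gives 1272 = 1967 − 4P, so P = 173.75.

Short run: P = 183.25, Y = 1234.00. Long run: P = 173.75.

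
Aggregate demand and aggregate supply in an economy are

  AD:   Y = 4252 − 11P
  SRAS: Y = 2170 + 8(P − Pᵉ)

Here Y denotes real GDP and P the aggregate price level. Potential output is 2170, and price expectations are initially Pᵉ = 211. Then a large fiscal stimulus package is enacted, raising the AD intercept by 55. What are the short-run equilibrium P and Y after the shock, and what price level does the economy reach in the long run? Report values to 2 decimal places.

Short run: P = 201.32, Y = 2092.53. Long run: P = 194.27.

AD shifts right: new AD is Y = 4307 − 11P. With Pᵉ = 211, SRAS is Y = 482 + 8P.
Short run: 4307 − 11P = 482 + 8P gives 3825 = 19P, so P = 201.32 and Y = 4307 − 11P = 2092.53.
Y = 2092.53 is below potential 2170; expectations adjust and SRAS shifts right until Y = 2170.
Long run: on the new AD curve, 2170 = 4307 − 11P gives P = 194.27.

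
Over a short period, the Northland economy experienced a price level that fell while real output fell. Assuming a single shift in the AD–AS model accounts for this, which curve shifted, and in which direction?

AD shifted left

P fell and Y fell. An AD shift moves P and Y in the same direction; an SRAS shift moves them in opposite directions.
Here P and Y moved in the same direction, so the AD curve shifted.
Since Y fell, AD shifted left.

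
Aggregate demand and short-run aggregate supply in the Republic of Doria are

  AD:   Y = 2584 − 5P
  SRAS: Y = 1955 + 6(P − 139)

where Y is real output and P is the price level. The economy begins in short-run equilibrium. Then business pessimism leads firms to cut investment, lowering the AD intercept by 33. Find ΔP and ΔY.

ΔP = -3, ΔY = -18

This is a negative demand shock: AD shifts left.
New AD: Y = 2551 − 5P.
SRAS can be written Y = 1121 + 6P.
Set AD = SRAS: 2551 − 5P = 1121 + 6P, so 1430 = 11P and P = 130.
Y = 2551 − 5·130 = 1901.
Initially P = 133, Y = 1919, so ΔP = -3 and ΔY = -18.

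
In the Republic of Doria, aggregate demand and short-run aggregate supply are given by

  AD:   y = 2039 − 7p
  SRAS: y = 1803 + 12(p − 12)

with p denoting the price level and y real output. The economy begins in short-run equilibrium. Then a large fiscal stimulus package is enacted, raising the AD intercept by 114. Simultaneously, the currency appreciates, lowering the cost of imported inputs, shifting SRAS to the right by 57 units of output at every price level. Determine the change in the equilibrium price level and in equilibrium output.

Δp = +3, Δy = +93

After both shocks: AD is y = 2153 − 7p and SRAS is y = 1716 + 12p.
Setting them equal: 437 = 19p, so p = 23.
y = 2153 − 7·23 = 1992.
Initially p = 20, y = 1899, so Δp = +3 and Δy = +93.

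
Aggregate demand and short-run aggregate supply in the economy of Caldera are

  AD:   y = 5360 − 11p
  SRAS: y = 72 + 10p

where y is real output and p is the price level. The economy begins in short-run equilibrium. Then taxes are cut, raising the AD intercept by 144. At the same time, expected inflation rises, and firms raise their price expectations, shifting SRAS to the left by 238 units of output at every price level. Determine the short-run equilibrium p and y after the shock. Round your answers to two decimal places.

p = 270.00, y = 2534.00

After both shocks: AD is y = 5504 − 11p and SRAS is y = 10p − 166.
Setting them equal: 5670 = 21p, so p = 270.00.
Substituting into AD, y = 2534.00.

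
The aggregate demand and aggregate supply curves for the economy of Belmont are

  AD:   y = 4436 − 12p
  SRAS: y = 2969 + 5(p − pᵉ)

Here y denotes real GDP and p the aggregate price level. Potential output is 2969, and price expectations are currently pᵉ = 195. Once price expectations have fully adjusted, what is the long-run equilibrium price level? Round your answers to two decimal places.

Short run: with pᵉ = 195, SRAS is y = 1994 + 5p. Setting AD = SRAS gives 2442 = 17p, so p = 143.65 and y = 4436 − 12p = 2712.24.
Output 2712.24 is below potential 2969, so over time expected prices fall and SRAS shifts right until y returns to 2969.
Long run: y = 2969 on the AD curve gives 2969 = 4436 − 12p, so p = 122.25.

Long-run p = 122.25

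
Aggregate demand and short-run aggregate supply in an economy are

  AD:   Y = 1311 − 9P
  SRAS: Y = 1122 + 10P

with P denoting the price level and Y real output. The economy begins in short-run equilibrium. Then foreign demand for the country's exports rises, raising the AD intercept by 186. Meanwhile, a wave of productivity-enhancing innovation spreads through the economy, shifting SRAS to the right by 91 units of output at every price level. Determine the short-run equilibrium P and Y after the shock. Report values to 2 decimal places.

P = 14.95, Y = 1362.47

After both shocks: AD is Y = 1497 − 9P and SRAS is Y = 1213 + 10P.
Setting them equal: 284 = 19P, so P = 14.95.
Substituting into AD, Y = 1362.47.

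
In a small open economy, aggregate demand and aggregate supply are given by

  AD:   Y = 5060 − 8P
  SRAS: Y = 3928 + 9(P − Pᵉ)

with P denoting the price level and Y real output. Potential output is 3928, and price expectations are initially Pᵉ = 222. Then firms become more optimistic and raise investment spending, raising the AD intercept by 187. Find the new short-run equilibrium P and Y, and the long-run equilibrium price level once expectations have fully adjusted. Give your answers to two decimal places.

Short run: P = 195.12, Y = 3686.06. Long run: P = 164.88.

AD shifts right: new AD is Y = 5247 − 8P. With Pᵉ = 222, SRAS is Y = 1930 + 9P.
Short run: 5247 − 8P = 1930 + 9P gives 3317 = 17P, so P = 195.12 and Y = 5247 − 8P = 3686.06.
Y = 3686.06 is below potential 3928; expectations adjust and SRAS shifts right until Y = 3928.
Long run: on the new AD curve, 3928 = 5247 − 8P gives P = 164.88.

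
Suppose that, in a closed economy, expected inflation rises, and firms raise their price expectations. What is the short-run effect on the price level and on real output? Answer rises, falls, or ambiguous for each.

Price level: rises; output: falls

This is an adverse supply shock: SRAS shifts left.
Moving along the downward-sloping AD curve, P rises and Y falls.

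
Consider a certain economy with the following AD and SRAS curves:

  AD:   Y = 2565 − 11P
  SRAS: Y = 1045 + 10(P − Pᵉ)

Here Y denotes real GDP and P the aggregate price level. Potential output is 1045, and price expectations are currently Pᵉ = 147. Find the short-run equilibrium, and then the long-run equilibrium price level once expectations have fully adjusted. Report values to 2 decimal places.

Short run: P = 142.38, Y = 998.81. Long run: P = 138.18.

Short run: with Pᵉ = 147, SRAS is Y = 10P − 425. Setting AD = SRAS gives 2990 = 21P, so P = 142.38 and Y = 2565 − 11P = 998.81.
Output 998.81 is below potential 1045, so over time expected prices fall and SRAS shifts right until Y returns to 1045.
Long run: Y = 1045 on the AD curve gives 1045 = 2565 − 11P, so P = 138.18.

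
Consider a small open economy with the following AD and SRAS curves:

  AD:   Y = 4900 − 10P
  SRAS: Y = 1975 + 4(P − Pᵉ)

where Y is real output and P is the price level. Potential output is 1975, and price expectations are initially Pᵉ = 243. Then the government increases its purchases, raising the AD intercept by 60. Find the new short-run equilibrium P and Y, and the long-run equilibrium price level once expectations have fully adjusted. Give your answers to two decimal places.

Short run: P = 282.64, Y = 2133.57. Long run: P = 298.50.

AD shifts right: new AD is Y = 4960 − 10P. With Pᵉ = 243, SRAS is Y = 1003 + 4P.
Short run: 4960 − 10P = 1003 + 4P gives 3957 = 14P, so P = 282.64 and Y = 4960 − 10P = 2133.57.
Y = 2133.57 is above potential 1975; expectations adjust and SRAS shifts left until Y = 1975.
Long run: on the new AD curve, 1975 = 4960 − 10P gives P = 298.50.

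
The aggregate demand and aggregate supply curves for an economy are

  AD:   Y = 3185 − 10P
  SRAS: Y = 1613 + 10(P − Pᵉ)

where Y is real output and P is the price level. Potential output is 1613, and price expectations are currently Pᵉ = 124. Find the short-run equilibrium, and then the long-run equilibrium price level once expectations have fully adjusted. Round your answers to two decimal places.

Short run: P = 140.60, Y = 1779.00. Long run: P = 157.20.

Short run: with Pᵉ = 124, SRAS is Y = 373 + 10P. Setting AD = SRAS gives 2812 = 20P, so P = 140.60 and Y = 3185 − 10P = 1779.00.
Output 1779.00 is above potential 1613, so over time expected prices rise and SRAS shifts left until Y returns to 1613.
Long run: Y = 1613 on the AD curve gives 1613 = 3185 − 10P, so P = 157.20.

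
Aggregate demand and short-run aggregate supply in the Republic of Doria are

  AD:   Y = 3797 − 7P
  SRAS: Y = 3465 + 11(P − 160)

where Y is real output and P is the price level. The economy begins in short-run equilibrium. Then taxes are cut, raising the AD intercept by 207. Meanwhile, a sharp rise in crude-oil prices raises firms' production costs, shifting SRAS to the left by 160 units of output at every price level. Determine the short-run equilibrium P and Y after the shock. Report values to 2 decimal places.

P = 136.61, Y = 3047.72

After both shocks: AD is Y = 4004 − 7P and SRAS is Y = 1545 + 11P.
Setting them equal: 2459 = 18P, so P = 136.61.
Substituting into AD, Y = 3047.72.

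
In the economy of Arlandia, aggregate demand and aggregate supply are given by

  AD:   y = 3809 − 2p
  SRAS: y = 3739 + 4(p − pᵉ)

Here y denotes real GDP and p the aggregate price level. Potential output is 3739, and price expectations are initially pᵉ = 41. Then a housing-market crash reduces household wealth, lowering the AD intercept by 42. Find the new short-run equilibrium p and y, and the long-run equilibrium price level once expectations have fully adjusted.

AD shifts left: new AD is y = 3767 − 2p. With pᵉ = 41, SRAS is y = 3575 + 4p.
Short run: 3767 − 2p = 3575 + 4p gives 192 = 6p, so p = 32 and y = 3767 − 2·32 = 3703.
y = 3703 is below potential 3739; expectations adjust and SRAS shifts right until y = 3739.
Long run: on the new AD curve, 3739 = 3767 − 2p gives p = 14.

Short run: p = 32, y = 3703. Long run: p = 14.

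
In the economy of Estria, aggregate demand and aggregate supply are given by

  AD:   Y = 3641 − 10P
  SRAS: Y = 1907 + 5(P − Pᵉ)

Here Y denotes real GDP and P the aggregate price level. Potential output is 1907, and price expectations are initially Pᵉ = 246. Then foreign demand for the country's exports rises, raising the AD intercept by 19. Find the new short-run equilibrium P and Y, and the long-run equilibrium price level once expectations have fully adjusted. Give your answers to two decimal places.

AD shifts right: new AD is Y = 3660 − 10P. With Pᵉ = 246, SRAS is Y = 677 + 5P.
Short run: 3660 − 10P = 677 + 5P gives 2983 = 15P, so P = 198.87 and Y = 3660 − 10P = 1671.33.
Y = 1671.33 is below potential 1907; expectations adjust and SRAS shifts right until Y = 1907.
Long run: on the new AD curve, 1907 = 3660 − 10P gives P = 175.30.

Short run: P = 198.87, Y = 1671.33. Long run: P = 175.30.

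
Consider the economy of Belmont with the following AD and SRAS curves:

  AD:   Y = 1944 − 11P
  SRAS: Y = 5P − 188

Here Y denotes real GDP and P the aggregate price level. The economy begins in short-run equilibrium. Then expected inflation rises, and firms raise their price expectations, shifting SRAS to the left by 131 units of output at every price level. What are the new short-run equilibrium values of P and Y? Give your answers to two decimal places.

This is a negative supply shock: SRAS shifts left.
New SRAS: Y = 5P − 319.
Set AD = SRAS: 1944 − 11P = 5P − 319, so 2263 = 16P and P = 141.44.
Substituting into AD, Y = 388.19.

P = 141.44, Y = 388.19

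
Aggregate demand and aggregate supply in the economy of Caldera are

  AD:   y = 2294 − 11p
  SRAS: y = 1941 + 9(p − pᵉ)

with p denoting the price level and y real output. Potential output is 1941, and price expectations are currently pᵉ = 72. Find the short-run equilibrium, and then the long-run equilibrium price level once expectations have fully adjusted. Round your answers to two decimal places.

Short run: p = 50.05, y = 1743.45. Long run: p = 32.09.

Short run: with pᵉ = 72, SRAS is y = 1293 + 9p. Setting AD = SRAS gives 1001 = 20p, so p = 50.05 and y = 2294 − 11p = 1743.45.
Output 1743.45 is below potential 1941, so over time expected prices fall and SRAS shifts right until y returns to 1941.
Long run: y = 1941 on the AD curve gives 1941 = 2294 − 11p, so p = 32.09.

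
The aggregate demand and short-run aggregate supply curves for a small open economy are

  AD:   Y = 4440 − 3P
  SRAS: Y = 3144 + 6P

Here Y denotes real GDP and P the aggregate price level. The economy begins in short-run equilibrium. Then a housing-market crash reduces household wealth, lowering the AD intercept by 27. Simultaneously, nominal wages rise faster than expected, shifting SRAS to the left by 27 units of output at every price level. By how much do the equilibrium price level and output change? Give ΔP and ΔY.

ΔP = +0, ΔY = -27

After both shocks: AD is Y = 4413 − 3P and SRAS is Y = 3117 + 6P.
Setting them equal: 1296 = 9P, so P = 144.
Y = 4413 − 3·144 = 3981.
Initially P = 144, Y = 4008, so ΔP = +0 and ΔY = -27.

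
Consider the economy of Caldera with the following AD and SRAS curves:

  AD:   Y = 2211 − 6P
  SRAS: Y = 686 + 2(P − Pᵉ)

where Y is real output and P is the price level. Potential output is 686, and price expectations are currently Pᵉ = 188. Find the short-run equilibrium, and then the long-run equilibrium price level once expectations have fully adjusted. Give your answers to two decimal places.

Short run: with Pᵉ = 188, SRAS is Y = 310 + 2P. Setting AD = SRAS gives 1901 = 8P, so P = 237.63 and Y = 2211 − 6P = 785.25.
Output 785.25 is above potential 686, so over time expected prices rise and SRAS shifts left until Y returns to 686.
Long run: Y = 686 on the AD curve gives 686 = 2211 − 6P, so P = 254.17.

Short run: P = 237.63, Y = 785.25. Long run: P = 254.17.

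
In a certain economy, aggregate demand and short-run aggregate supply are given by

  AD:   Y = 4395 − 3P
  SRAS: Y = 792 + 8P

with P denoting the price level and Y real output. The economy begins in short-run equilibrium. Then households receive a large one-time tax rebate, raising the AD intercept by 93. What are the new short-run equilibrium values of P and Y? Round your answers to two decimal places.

P = 336.00, Y = 3480.00

This is a positive demand shock: AD shifts right.
New AD: Y = 4488 − 3P.
Set AD = SRAS: 4488 − 3P = 792 + 8P, so 3696 = 11P and P = 336.00.
Substituting into AD, Y = 3480.00.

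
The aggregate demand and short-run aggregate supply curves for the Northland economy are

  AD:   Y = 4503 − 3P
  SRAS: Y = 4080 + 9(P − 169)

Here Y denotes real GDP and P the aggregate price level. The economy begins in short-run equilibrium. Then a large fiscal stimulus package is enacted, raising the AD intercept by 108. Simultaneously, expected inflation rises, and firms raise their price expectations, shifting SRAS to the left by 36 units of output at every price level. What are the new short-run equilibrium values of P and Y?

P = 174, Y = 4089

After both shocks: AD is Y = 4611 − 3P and SRAS is Y = 2523 + 9P.
Setting them equal: 2088 = 12P, so P = 174.
Y = 4611 − 3·174 = 4089.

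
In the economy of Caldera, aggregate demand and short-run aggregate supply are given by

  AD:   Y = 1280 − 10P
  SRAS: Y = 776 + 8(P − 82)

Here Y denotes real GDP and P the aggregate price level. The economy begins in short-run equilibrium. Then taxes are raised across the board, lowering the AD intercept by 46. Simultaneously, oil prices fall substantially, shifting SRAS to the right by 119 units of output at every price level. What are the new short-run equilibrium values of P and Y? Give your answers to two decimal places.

After both shocks: AD is Y = 1234 − 10P and SRAS is Y = 239 + 8P.
Setting them equal: 995 = 18P, so P = 55.28.
Substituting into AD, Y = 681.22.

P = 55.28, Y = 681.22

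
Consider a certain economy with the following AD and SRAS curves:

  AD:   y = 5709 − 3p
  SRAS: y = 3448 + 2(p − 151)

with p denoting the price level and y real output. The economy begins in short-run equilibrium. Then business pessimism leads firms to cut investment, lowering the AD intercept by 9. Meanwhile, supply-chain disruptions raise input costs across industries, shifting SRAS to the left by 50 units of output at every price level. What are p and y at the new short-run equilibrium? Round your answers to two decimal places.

p = 520.80, y = 4137.60

After both shocks: AD is y = 5700 − 3p and SRAS is y = 3096 + 2p.
Setting them equal: 2604 = 5p, so p = 520.80.
Substituting into AD, y = 4137.60.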